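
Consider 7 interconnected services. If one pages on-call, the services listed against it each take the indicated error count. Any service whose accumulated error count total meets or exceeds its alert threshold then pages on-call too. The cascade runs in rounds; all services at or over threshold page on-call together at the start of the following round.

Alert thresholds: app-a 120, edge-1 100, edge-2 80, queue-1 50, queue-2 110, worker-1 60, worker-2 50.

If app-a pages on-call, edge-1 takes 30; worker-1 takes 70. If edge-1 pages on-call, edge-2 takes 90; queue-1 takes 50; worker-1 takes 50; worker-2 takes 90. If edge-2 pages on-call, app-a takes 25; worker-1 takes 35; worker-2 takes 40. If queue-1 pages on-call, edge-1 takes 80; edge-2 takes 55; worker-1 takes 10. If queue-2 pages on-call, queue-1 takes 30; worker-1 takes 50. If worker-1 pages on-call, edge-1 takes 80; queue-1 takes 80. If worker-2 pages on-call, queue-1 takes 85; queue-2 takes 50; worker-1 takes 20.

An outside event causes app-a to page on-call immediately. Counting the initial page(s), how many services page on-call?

6

Round 1 — app-a pages on-call (initial).
  edge-1: +30 → 30 < 100
  worker-1: +70 → 70 ≥ 60
Round 2 — worker-1 pages on-call.
  edge-1: +80 → 110 ≥ 100
  queue-1: +80 → 80 ≥ 50
Round 3 — edge-1, queue-1 page on-call.
  edge-2: +90+55 → 145 ≥ 80
  worker-2: +90 → 90 ≥ 50
Round 4 — edge-2, worker-2 page on-call.
  queue-2: +50 → 50 < 110
No further pages.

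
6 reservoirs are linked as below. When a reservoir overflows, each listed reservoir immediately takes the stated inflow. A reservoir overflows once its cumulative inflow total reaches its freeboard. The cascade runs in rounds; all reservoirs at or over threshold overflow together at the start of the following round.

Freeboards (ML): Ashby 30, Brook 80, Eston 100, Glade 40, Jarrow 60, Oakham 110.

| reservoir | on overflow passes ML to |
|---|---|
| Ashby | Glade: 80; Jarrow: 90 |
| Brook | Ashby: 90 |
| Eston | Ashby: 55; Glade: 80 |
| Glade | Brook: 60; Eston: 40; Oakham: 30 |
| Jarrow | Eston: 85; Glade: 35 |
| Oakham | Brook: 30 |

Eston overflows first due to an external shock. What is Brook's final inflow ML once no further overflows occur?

60

Round 1 — Eston overflows (initial).
  Ashby: +55 → 55 ≥ 30
  Glade: +80 → 80 ≥ 40
Round 2 — Ashby, Glade overflow.
  Brook: +60 → 60 < 80
  Jarrow: +90 → 90 ≥ 60
  Oakham: +30 → 30 < 110
Round 3 — Jarrow overflows.
No further overflows.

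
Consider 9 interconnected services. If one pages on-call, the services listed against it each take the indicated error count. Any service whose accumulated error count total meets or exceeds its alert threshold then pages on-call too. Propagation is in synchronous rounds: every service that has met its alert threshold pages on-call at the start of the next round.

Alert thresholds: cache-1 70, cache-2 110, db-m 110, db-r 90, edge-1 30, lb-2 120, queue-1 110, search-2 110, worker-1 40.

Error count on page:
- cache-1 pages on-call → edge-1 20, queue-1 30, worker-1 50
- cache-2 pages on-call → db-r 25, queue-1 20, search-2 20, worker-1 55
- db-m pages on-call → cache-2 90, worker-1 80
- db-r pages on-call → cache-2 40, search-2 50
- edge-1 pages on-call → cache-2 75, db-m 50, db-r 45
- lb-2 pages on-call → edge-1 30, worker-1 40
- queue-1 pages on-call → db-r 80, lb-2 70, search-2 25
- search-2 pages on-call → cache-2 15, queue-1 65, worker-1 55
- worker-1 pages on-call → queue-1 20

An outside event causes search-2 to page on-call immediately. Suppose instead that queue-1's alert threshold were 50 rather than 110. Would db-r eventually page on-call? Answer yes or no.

no

With queue-1's alert threshold at 50:
Round 1 — search-2 pages on-call (initial).
  cache-2: +15 → 15 < 110
  queue-1: +65 → 65 ≥ 50
  worker-1: +55 → 55 ≥ 40
Round 2 — queue-1, worker-1 page on-call.
  db-r: +80 → 80 < 90
  lb-2: +70 → 70 < 120
No further pages.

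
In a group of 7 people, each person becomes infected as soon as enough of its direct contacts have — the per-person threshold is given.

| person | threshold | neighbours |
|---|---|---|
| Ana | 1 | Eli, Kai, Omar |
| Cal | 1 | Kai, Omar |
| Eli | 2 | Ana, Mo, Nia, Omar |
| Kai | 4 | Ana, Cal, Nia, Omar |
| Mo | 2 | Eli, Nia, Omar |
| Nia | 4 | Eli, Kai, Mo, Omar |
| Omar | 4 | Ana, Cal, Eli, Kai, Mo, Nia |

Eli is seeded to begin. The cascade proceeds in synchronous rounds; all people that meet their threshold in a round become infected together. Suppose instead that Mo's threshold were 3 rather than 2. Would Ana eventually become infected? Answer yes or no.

yes

With Mo's threshold at 3:
Round 1 — Eli becomes infected (initial).
Round 2 — checking thresholds:
  Ana: 1 of 3 neighbours ≥ 1, becomes infected.
  Mo: 1 of 3 neighbours < 3, holds.
  Nia: 1 of 4 neighbours < 4, holds.
  Omar: 1 of 6 neighbours < 4, holds.
Round 3 — no new infections; cascade stops.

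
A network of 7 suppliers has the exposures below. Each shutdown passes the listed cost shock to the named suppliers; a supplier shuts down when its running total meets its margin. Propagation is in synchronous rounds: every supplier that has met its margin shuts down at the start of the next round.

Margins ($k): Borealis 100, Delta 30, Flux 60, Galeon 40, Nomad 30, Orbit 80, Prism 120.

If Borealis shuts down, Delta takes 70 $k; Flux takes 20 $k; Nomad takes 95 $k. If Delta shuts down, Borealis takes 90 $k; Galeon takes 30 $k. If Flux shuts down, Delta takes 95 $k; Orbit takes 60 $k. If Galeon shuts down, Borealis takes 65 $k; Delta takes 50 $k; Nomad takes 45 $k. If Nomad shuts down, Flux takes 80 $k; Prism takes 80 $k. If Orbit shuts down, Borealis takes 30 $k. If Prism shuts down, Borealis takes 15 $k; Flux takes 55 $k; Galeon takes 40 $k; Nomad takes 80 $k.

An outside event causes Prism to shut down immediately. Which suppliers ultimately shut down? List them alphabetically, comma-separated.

Borealis, Delta, Flux, Galeon, Nomad, Prism

Round 1 — Prism shuts down (initial).
  Borealis: +15 → 15 < 100
  Flux: +55 → 55 < 60
  Galeon: +40 → 40 ≥ 40
  Nomad: +80 → 80 ≥ 30
Round 2 — Galeon, Nomad shut down.
  Borealis: +65 → 80 < 100
  Delta: +50 → 50 ≥ 30
  Flux: +80 → 135 ≥ 60
Round 3 — Delta, Flux shut down.
  Borealis: +90 → 170 ≥ 100
  Orbit: +60 → 60 < 80
Round 4 — Borealis shuts down.
No further shutdowns.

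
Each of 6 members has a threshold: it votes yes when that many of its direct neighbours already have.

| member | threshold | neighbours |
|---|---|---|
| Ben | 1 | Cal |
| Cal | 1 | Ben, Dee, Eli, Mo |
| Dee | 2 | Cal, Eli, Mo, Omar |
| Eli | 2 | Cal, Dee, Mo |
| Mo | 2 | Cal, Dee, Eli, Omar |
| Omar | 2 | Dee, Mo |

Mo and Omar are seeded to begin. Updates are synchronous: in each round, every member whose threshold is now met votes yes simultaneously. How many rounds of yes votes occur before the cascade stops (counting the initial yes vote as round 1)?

Round 1 — Mo, Omar vote yes (initial).
Round 2 — checking thresholds:
  Cal: 1 of 4 neighbours ≥ 1, votes yes.
  Dee: 2 of 4 neighbours ≥ 2, votes yes.
  Eli: 1 of 3 neighbours < 2, holds.
Round 3 — checking thresholds:
  Ben: 1 of 1 neighbours ≥ 1, votes yes.
  Eli: 3 of 3 neighbours ≥ 2, votes yes.
Round 4 — no new yes votes; cascade stops.

3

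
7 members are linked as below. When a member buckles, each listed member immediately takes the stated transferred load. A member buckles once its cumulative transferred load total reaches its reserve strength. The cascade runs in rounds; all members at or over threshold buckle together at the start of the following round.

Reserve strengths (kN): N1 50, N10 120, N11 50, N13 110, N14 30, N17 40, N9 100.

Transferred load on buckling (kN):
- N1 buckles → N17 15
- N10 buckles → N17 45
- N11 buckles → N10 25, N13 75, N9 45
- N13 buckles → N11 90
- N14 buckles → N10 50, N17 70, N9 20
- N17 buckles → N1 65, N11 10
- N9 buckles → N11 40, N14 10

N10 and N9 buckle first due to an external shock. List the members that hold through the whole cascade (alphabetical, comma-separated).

Round 1 — N10, N9 buckle (initial).
  N11: +40 → 40 < 50
  N14: +10 → 10 < 30
  N17: +45 → 45 ≥ 40
Round 2 — N17 buckles.
  N1: +65 → 65 ≥ 50
  N11: +10 → 50 ≥ 50
Round 3 — N1, N11 buckle.
  N13: +75 → 75 < 110
No further bucklings.

N13, N14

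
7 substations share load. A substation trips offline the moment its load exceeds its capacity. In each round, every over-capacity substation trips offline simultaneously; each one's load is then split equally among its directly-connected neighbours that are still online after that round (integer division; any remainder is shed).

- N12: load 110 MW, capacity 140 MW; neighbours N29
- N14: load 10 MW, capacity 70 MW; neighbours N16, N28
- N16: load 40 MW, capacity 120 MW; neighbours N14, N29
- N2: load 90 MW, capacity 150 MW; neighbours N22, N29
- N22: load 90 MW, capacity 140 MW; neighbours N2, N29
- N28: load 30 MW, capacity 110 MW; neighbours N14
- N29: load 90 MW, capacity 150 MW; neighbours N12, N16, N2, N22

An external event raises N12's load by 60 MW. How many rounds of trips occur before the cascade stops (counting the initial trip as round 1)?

5

Round 1 — N12 at 170 > 140. N12 trips offline.
  N12 sheds 170 MW to N29: 170 each.
    N29: 90+170 = 260 > 150
Round 2 — N29 trips offline.
  N29 sheds 260 MW to N16, N2, N22: 86 each (2 lost).
    N16: 40+86 = 126 > 120
    N2: 90+86 = 176 > 150
    N22: 90+86 = 176 > 140
Round 3 — N16, N2, N22 trip offline.
  N16 sheds 126 MW to N14: 126 each.
    N14: 10+126 = 136 > 70
  N2 sheds 176 MW: no online neighbours, lost.
  N22 sheds 176 MW: no online neighbours, lost.
Round 4 — N14 trips offline.
  N14 sheds 136 MW to N28: 136 each.
    N28: 30+136 = 166 > 110
Round 5 — N28 trips offline.
  N28 sheds 166 MW: no online neighbours, lost.
No further trips.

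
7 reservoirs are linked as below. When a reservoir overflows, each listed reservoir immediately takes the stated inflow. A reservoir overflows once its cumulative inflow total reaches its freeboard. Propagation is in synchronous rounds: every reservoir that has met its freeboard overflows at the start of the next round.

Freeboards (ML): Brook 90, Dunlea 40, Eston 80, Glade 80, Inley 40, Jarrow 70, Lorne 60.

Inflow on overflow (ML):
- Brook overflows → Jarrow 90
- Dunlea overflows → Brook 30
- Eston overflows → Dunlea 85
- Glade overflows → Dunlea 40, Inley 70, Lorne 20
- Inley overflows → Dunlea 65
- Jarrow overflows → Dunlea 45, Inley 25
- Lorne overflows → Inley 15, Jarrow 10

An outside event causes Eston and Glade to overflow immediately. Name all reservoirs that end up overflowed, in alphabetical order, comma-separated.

Round 1 — Eston, Glade overflow (initial).
  Dunlea: +85+40 → 125 ≥ 40
  Inley: +70 → 70 ≥ 40
  Lorne: +20 → 20 < 60
Round 2 — Dunlea, Inley overflow.
  Brook: +30 → 30 < 90
No further overflows.

Dunlea, Eston, Glade, Inley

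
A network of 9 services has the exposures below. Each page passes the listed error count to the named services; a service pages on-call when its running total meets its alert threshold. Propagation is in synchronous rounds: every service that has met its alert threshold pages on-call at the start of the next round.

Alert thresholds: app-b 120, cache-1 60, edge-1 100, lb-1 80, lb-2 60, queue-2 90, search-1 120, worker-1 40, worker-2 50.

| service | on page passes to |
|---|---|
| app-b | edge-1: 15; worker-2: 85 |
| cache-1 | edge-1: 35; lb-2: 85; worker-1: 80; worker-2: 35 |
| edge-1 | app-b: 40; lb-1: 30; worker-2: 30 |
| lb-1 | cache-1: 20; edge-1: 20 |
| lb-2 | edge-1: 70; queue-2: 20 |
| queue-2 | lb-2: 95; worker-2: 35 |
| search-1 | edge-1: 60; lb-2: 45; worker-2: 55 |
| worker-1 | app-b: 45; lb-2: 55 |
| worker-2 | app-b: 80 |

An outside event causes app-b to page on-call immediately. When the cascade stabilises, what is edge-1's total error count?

15

Round 1 — app-b pages on-call (initial).
  edge-1: +15 → 15 < 100
  worker-2: +85 → 85 ≥ 50
Round 2 — worker-2 pages on-call.
No further pages.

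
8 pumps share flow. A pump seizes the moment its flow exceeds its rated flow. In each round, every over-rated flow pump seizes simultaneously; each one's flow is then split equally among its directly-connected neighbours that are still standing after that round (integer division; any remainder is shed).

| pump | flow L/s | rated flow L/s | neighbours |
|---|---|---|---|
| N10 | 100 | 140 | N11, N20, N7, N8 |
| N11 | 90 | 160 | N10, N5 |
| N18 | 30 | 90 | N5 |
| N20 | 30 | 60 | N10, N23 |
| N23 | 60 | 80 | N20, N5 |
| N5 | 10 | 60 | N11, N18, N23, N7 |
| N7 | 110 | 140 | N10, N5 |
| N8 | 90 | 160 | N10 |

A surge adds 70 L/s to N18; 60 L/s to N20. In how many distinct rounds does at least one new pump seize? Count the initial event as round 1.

3

Round 1 — N18 at 100 > 90; N20 at 90 > 60. N18, N20 seize.
  N18 sheds 100 L/s to N5: 100 each.
    N5: 10+100 = 110 > 60
  N20 sheds 90 L/s to N10, N23: 45 each.
    N10: 100+45 = 145 > 140
    N23: 60+45 = 105 > 80
Round 2 — N10, N23, N5 seize.
  N10 sheds 145 L/s to N11, N7, N8: 48 each (1 lost).
    N11: 90+48 = 138 ≤ 160
    N7: 110+48 = 158 > 140
    N8: 90+48 = 138 ≤ 160
  N23 sheds 105 L/s: no online neighbours, lost.
  N5 sheds 110 L/s to N11, N7: 55 each.
    N11: 138+55 = 193 > 160
    N7: 158+55 = 213 > 140
Round 3 — N11, N7 seize.
  N11 sheds 193 L/s: no online neighbours, lost.
  N7 sheds 213 L/s: no online neighbours, lost.
No further seizures.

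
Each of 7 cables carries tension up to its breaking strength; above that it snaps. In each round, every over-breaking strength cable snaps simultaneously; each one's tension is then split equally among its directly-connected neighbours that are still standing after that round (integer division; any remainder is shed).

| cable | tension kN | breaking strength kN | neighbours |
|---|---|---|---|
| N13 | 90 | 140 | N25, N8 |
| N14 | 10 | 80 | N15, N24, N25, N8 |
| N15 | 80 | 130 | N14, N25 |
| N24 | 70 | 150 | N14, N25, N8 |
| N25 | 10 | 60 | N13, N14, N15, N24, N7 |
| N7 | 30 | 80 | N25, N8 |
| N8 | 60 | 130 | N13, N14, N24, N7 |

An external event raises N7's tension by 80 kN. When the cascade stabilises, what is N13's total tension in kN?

106

Round 1 — N7 at 110 > 80. N7 snaps.
  N7 sheds 110 kN to N25, N8: 55 each.
    N25: 10+55 = 65 > 60
    N8: 60+55 = 115 ≤ 130
Round 2 — N25 snaps.
  N25 sheds 65 kN to N13, N14, N15, N24: 16 each (1 lost).
    N13: 90+16 = 106 ≤ 140
    N14: 10+16 = 26 ≤ 80
    N15: 80+16 = 96 ≤ 130
    N24: 70+16 = 86 ≤ 150
No further breaks.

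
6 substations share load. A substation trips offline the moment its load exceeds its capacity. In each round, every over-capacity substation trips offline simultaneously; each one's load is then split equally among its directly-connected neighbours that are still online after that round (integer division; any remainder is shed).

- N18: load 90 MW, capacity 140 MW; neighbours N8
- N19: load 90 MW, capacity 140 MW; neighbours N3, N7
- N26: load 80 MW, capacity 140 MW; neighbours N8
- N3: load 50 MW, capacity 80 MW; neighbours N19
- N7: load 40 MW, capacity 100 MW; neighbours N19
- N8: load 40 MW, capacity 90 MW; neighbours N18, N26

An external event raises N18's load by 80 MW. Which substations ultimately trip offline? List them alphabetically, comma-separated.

N18, N26, N8

Round 1 — N18 at 170 > 140. N18 trips offline.
  N18 sheds 170 MW to N8: 170 each.
    N8: 40+170 = 210 > 90
Round 2 — N8 trips offline.
  N8 sheds 210 MW to N26: 210 each.
    N26: 80+210 = 290 > 140
Round 3 — N26 trips offline.
  N26 sheds 290 MW: no online neighbours, lost.
No further trips.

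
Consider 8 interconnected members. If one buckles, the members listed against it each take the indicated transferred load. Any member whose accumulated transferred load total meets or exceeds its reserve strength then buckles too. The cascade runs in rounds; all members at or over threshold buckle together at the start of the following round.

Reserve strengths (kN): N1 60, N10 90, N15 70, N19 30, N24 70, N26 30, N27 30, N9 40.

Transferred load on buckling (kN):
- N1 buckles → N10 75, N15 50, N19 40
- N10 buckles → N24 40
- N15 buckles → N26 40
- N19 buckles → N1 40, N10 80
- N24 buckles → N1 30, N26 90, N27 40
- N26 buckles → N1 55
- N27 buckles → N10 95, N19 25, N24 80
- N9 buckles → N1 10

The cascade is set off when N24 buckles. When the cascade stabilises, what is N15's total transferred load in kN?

50

Round 1 — N24 buckles (initial).
  N1: +30 → 30 < 60
  N26: +90 → 90 ≥ 30
  N27: +40 → 40 ≥ 30
Round 2 — N26, N27 buckle.
  N1: +55 → 85 ≥ 60
  N10: +95 → 95 ≥ 90
  N19: +25 → 25 < 30
Round 3 — N1, N10 buckle.
  N15: +50 → 50 < 70
  N19: +40 → 65 ≥ 30
Round 4 — N19 buckles.
No further bucklings.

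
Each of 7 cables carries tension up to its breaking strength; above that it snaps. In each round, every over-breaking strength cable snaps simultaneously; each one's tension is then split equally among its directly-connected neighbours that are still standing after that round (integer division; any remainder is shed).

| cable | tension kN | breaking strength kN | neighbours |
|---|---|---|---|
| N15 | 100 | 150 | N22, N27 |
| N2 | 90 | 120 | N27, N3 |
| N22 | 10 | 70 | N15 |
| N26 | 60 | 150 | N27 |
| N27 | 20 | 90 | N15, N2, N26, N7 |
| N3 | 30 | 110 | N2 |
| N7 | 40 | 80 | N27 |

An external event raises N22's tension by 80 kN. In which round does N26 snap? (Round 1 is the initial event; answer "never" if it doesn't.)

never

Round 1 — N22 at 90 > 70. N22 snaps.
  N22 sheds 90 kN to N15: 90 each.
    N15: 100+90 = 190 > 150
Round 2 — N15 snaps.
  N15 sheds 190 kN to N27: 190 each.
    N27: 20+190 = 210 > 90
Round 3 — N27 snaps.
  N27 sheds 210 kN to N2, N26, N7: 70 each.
    N2: 90+70 = 160 > 120
    N26: 60+70 = 130 ≤ 150
    N7: 40+70 = 110 > 80
Round 4 — N2, N7 snap.
  N2 sheds 160 kN to N3: 160 each.
    N3: 30+160 = 190 > 110
  N7 sheds 110 kN: no online neighbours, lost.
Round 5 — N3 snaps.
  N3 sheds 190 kN: no online neighbours, lost.
No further breaks.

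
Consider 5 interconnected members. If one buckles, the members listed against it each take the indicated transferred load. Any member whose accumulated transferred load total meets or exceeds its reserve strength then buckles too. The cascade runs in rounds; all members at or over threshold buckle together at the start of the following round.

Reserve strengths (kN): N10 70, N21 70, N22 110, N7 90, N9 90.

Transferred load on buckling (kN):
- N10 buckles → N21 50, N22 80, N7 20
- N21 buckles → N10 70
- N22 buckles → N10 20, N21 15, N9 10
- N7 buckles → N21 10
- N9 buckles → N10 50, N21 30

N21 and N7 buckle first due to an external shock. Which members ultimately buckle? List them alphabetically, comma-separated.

N10, N21, N7

Round 1 — N21, N7 buckle (initial).
  N10: +70 → 70 ≥ 70
Round 2 — N10 buckles.
  N22: +80 → 80 < 110
No further bucklings.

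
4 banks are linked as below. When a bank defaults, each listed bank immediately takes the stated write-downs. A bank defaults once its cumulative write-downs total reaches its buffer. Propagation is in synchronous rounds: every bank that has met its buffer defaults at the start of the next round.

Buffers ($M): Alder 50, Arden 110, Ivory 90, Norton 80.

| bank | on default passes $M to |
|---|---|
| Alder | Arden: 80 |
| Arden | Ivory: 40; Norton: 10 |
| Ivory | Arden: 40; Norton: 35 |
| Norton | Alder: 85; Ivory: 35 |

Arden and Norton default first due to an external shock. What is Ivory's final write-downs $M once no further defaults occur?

Round 1 — Arden, Norton default (initial).
  Alder: +85 → 85 ≥ 50
  Ivory: +40+35 → 75 < 90
Round 2 — Alder defaults.
No further defaults.

75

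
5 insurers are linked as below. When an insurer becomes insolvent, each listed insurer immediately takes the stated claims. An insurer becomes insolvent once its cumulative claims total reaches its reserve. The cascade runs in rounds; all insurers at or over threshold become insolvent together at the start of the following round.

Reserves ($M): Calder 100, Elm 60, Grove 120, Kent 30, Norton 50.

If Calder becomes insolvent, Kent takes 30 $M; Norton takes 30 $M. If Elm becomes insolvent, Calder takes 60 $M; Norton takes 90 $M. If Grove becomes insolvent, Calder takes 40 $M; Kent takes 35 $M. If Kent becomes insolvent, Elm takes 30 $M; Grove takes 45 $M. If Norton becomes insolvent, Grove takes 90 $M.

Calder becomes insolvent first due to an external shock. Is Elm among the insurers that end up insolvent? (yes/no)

no

Round 1 — Calder becomes insolvent (initial).
  Kent: +30 → 30 ≥ 30
  Norton: +30 → 30 < 50
Round 2 — Kent becomes insolvent.
  Elm: +30 → 30 < 60
  Grove: +45 → 45 < 120
No further insolvencies.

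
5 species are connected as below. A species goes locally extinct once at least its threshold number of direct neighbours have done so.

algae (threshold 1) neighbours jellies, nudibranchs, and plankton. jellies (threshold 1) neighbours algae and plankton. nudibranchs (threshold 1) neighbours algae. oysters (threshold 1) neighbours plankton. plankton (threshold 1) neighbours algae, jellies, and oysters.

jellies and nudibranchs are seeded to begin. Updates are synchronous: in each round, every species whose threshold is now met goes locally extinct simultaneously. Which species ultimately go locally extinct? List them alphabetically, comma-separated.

algae, jellies, nudibranchs, oysters, plankton

Round 1 — jellies, nudibranchs go locally extinct (initial).
Round 2 — checking thresholds:
  algae: 2 of 3 neighbours ≥ 1, goes locally extinct.
  plankton: 1 of 3 neighbours ≥ 1, goes locally extinct.
Round 3 — checking thresholds:
  oysters: 1 of 1 neighbours ≥ 1, goes locally extinct.
Round 4 — no new extinctions; cascade stops.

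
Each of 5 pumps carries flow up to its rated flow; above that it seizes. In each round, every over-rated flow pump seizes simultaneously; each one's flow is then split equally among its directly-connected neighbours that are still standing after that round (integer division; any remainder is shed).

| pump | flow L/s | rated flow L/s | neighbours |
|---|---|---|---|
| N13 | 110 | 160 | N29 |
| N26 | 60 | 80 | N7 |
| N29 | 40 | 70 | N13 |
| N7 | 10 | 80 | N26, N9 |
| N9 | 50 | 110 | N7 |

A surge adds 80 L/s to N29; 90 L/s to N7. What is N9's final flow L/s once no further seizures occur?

Round 1 — N29 at 120 > 70; N7 at 100 > 80. N29, N7 seize.
  N29 sheds 120 L/s to N13: 120 each.
    N13: 110+120 = 230 > 160
  N7 sheds 100 L/s to N26, N9: 50 each.
    N26: 60+50 = 110 > 80
    N9: 50+50 = 100 ≤ 110
Round 2 — N13, N26 seize.
  N13 sheds 230 L/s: no online neighbours, lost.
  N26 sheds 110 L/s: no online neighbours, lost.
No further seizures.

100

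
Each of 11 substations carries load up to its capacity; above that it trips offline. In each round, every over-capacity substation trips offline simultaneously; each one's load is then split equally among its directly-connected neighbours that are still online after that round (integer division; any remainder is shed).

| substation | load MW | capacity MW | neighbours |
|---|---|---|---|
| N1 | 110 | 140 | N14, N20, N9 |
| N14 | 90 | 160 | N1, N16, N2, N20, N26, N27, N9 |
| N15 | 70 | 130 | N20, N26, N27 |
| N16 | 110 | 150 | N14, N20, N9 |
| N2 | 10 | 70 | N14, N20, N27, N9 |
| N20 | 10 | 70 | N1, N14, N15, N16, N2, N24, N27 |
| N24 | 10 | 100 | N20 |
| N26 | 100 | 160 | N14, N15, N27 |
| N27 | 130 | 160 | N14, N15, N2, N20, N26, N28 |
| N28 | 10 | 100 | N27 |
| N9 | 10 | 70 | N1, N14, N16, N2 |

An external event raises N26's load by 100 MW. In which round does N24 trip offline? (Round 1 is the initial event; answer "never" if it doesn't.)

Round 1 — N26 at 200 > 160. N26 trips offline.
  N26 sheds 200 MW to N14, N15, N27: 66 each (2 lost).
    N14: 90+66 = 156 ≤ 160
    N15: 70+66 = 136 > 130
    N27: 130+66 = 196 > 160
Round 2 — N15, N27 trip offline.
  N15 sheds 136 MW to N20: 136 each.
    N20: 10+136 = 146 > 70
  N27 sheds 196 MW to N14, N2, N20, N28: 49 each.
    N14: 156+49 = 205 > 160
    N2: 10+49 = 59 ≤ 70
    N20: 146+49 = 195 > 70
    N28: 10+49 = 59 ≤ 100
Round 3 — N14, N20 trip offline.
  N14 sheds 205 MW to N1, N16, N2, N9: 51 each (1 lost).
    N1: 110+51 = 161 > 140
    N16: 110+51 = 161 > 150
    N2: 59+51 = 110 > 70
    N9: 10+51 = 61 ≤ 70
  N20 sheds 195 MW to N1, N16, N2, N24: 48 each (3 lost).
    N1: 161+48 = 209 > 140
    N16: 161+48 = 209 > 150
    N2: 110+48 = 158 > 70
    N24: 10+48 = 58 ≤ 100
Round 4 — N1, N16, N2 trip offline.
  N1 sheds 209 MW to N9: 209 each.
    N9: 61+209 = 270 > 70
  N16 sheds 209 MW to N9: 209 each.
    N9: 270+209 = 479 > 70
  N2 sheds 158 MW to N9: 158 each.
    N9: 479+158 = 637 > 70
Round 5 — N9 trips offline.
  N9 sheds 637 MW: no online neighbours, lost.
No further trips.

never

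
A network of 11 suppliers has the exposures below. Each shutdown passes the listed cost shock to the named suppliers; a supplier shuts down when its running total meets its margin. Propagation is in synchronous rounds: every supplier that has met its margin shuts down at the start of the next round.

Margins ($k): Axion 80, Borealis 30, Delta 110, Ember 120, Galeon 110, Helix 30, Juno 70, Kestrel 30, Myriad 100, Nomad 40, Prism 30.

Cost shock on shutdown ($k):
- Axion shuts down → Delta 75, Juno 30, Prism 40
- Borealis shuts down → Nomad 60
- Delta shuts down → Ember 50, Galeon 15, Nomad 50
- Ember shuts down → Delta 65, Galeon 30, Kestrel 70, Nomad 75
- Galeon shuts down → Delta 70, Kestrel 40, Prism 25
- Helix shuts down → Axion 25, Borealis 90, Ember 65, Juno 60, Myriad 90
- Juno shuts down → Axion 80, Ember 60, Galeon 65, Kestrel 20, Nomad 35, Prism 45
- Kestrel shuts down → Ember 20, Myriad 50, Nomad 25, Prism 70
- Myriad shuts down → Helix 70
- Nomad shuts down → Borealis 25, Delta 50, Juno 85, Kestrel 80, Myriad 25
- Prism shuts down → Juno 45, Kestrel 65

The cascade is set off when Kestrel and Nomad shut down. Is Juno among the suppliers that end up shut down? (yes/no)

yes

Round 1 — Kestrel, Nomad shut down (initial).
  Borealis: +25 → 25 < 30
  Delta: +50 → 50 < 110
  Ember: +20 → 20 < 120
  Juno: +85 → 85 ≥ 70
  Myriad: +50+25 → 75 < 100
  Prism: +70 → 70 ≥ 30
Round 2 — Juno, Prism shut down.
  Axion: +80 → 80 ≥ 80
  Ember: +60 → 80 < 120
  Galeon: +65 → 65 < 110
Round 3 — Axion shuts down.
  Delta: +75 → 125 ≥ 110
Round 4 — Delta shuts down.
  Ember: +50 → 130 ≥ 120
  Galeon: +15 → 80 < 110
Round 5 — Ember shuts down.
  Galeon: +30 → 110 ≥ 110
Round 6 — Galeon shuts down.
No further shutdowns.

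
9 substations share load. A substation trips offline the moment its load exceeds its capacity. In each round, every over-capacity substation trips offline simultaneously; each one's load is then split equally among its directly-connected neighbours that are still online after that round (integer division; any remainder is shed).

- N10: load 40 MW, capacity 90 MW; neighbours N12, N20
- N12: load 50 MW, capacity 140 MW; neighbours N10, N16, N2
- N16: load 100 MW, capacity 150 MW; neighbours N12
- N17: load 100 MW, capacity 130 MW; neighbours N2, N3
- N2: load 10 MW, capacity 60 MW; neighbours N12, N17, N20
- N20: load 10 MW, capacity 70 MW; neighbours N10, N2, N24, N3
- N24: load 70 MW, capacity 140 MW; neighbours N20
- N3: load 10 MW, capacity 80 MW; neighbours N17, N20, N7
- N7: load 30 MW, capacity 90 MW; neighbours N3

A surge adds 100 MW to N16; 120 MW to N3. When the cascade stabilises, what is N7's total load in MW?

Round 1 — N16 at 200 > 150; N3 at 130 > 80. N16, N3 trip offline.
  N16 sheds 200 MW to N12: 200 each.
    N12: 50+200 = 250 > 140
  N3 sheds 130 MW to N17, N20, N7: 43 each (1 lost).
    N17: 100+43 = 143 > 130
    N20: 10+43 = 53 ≤ 70
    N7: 30+43 = 73 ≤ 90
Round 2 — N12, N17 trip offline.
  N12 sheds 250 MW to N10, N2: 125 each.
    N10: 40+125 = 165 > 90
    N2: 10+125 = 135 > 60
  N17 sheds 143 MW to N2: 143 each.
    N2: 135+143 = 278 > 60
Round 3 — N10, N2 trip offline.
  N10 sheds 165 MW to N20: 165 each.
    N20: 53+165 = 218 > 70
  N2 sheds 278 MW to N20: 278 each.
    N20: 218+278 = 496 > 70
Round 4 — N20 trips offline.
  N20 sheds 496 MW to N24: 496 each.
    N24: 70+496 = 566 > 140
Round 5 — N24 trips offline.
  N24 sheds 566 MW: no online neighbours, lost.
No further trips.

73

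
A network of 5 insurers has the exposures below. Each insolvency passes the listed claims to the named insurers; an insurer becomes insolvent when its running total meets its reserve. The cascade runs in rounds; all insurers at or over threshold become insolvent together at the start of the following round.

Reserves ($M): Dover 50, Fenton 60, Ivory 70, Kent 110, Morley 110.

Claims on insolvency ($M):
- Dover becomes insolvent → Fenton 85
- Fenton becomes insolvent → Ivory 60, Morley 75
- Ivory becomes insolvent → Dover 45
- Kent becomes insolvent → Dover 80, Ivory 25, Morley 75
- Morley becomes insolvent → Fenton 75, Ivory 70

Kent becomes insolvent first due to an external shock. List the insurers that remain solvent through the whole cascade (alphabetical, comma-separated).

Round 1 — Kent becomes insolvent (initial).
  Dover: +80 → 80 ≥ 50
  Ivory: +25 → 25 < 70
  Morley: +75 → 75 < 110
Round 2 — Dover becomes insolvent.
  Fenton: +85 → 85 ≥ 60
Round 3 — Fenton becomes insolvent.
  Ivory: +60 → 85 ≥ 70
  Morley: +75 → 150 ≥ 110
Round 4 — Ivory, Morley become insolvent.
No further insolvencies.

none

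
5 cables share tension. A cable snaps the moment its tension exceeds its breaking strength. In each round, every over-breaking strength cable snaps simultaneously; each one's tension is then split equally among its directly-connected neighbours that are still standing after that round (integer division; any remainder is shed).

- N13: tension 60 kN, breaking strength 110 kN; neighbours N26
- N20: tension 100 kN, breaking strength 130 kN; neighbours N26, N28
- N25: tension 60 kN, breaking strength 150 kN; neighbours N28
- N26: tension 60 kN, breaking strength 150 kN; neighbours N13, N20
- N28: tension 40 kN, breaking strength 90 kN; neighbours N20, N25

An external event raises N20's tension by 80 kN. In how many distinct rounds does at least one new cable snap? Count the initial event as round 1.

Round 1 — N20 at 180 > 130. N20 snaps.
  N20 sheds 180 kN to N26, N28: 90 each.
    N26: 60+90 = 150 ≤ 150
    N28: 40+90 = 130 > 90
Round 2 — N28 snaps.
  N28 sheds 130 kN to N25: 130 each.
    N25: 60+130 = 190 > 150
Round 3 — N25 snaps.
  N25 sheds 190 kN: no online neighbours, lost.
No further breaks.

3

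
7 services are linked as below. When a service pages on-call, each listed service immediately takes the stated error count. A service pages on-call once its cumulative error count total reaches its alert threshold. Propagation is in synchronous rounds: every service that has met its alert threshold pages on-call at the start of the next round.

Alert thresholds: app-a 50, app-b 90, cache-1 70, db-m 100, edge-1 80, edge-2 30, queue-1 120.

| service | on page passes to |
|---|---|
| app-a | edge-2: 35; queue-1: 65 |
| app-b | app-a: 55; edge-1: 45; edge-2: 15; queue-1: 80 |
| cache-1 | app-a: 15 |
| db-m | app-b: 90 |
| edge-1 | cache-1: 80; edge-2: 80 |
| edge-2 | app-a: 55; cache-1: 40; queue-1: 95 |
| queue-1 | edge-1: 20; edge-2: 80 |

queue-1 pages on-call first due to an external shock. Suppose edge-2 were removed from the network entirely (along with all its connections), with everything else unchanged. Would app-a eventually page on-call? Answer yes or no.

With edge-2 removed:
Round 1 — queue-1 pages on-call (initial).
  edge-1: +20 → 20 < 80
No further pages.

no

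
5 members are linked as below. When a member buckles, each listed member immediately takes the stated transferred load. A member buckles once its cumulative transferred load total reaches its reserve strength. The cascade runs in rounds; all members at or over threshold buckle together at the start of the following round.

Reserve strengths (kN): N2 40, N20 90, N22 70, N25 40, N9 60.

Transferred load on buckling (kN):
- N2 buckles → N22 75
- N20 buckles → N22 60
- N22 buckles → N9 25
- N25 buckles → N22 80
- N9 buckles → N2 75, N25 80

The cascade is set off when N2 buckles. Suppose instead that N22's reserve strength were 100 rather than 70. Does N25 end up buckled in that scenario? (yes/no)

With N22's reserve strength at 100:
Round 1 — N2 buckles (initial).
  N22: +75 → 75 < 100
No further bucklings.

no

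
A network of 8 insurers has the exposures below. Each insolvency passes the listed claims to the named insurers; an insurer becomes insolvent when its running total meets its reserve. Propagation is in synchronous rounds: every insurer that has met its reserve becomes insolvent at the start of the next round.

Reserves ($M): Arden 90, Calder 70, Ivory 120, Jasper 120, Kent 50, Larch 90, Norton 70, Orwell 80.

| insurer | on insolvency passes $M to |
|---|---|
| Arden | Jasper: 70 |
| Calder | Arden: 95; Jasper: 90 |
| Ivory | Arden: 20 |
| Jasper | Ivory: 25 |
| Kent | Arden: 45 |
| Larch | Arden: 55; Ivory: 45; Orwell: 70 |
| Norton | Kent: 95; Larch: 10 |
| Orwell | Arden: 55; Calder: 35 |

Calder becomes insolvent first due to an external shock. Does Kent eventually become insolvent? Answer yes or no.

Round 1 — Calder becomes insolvent (initial).
  Arden: +95 → 95 ≥ 90
  Jasper: +90 → 90 < 120
Round 2 — Arden becomes insolvent.
  Jasper: +70 → 160 ≥ 120
Round 3 — Jasper becomes insolvent.
  Ivory: +25 → 25 < 120
No further insolvencies.

no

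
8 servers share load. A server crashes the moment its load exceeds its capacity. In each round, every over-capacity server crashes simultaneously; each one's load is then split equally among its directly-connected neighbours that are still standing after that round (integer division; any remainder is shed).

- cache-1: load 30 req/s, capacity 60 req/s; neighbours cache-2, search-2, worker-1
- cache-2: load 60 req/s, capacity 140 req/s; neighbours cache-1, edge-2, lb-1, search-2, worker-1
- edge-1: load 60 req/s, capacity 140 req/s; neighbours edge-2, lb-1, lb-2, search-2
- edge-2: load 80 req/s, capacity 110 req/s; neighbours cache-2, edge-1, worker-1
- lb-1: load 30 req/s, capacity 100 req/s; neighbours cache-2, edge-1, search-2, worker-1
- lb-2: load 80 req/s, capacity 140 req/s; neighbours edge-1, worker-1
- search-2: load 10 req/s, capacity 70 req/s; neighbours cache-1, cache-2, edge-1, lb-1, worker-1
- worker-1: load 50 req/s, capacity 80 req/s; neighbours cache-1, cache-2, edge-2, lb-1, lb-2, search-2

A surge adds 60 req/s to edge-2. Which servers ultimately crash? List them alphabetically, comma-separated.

edge-2, worker-1

Round 1 — edge-2 at 140 > 110. edge-2 crashes.
  edge-2 sheds 140 req/s to cache-2, edge-1, worker-1: 46 each (2 lost).
    cache-2: 60+46 = 106 ≤ 140
    edge-1: 60+46 = 106 ≤ 140
    worker-1: 50+46 = 96 > 80
Round 2 — worker-1 crashes.
  worker-1 sheds 96 req/s to cache-1, cache-2, lb-1, lb-2, search-2: 19 each (1 lost).
    cache-1: 30+19 = 49 ≤ 60
    cache-2: 106+19 = 125 ≤ 140
    lb-1: 30+19 = 49 ≤ 100
    lb-2: 80+19 = 99 ≤ 140
    search-2: 10+19 = 29 ≤ 70
No further crashes.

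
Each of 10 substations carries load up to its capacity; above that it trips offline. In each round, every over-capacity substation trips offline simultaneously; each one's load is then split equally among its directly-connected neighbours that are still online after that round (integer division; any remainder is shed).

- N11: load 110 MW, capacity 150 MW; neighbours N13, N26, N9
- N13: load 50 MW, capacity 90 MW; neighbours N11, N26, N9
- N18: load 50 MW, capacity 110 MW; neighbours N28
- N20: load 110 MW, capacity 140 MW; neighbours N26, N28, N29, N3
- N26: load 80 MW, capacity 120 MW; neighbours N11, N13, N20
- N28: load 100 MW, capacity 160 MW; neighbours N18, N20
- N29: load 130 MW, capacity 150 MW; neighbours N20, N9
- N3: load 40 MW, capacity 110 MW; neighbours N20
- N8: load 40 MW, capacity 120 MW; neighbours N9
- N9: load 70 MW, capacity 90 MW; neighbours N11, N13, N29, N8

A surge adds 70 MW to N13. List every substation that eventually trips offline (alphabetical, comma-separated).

Round 1 — N13 at 120 > 90. N13 trips offline.
  N13 sheds 120 MW to N11, N26, N9: 40 each.
    N11: 110+40 = 150 ≤ 150
    N26: 80+40 = 120 ≤ 120
    N9: 70+40 = 110 > 90
Round 2 — N9 trips offline.
  N9 sheds 110 MW to N11, N29, N8: 36 each (2 lost).
    N11: 150+36 = 186 > 150
    N29: 130+36 = 166 > 150
    N8: 40+36 = 76 ≤ 120
Round 3 — N11, N29 trip offline.
  N11 sheds 186 MW to N26: 186 each.
    N26: 120+186 = 306 > 120
  N29 sheds 166 MW to N20: 166 each.
    N20: 110+166 = 276 > 140
Round 4 — N20, N26 trip offline.
  N20 sheds 276 MW to N28, N3: 138 each.
    N28: 100+138 = 238 > 160
    N3: 40+138 = 178 > 110
  N26 sheds 306 MW: no online neighbours, lost.
Round 5 — N28, N3 trip offline.
  N28 sheds 238 MW to N18: 238 each.
    N18: 50+238 = 288 > 110
  N3 sheds 178 MW: no online neighbours, lost.
Round 6 — N18 trips offline.
  N18 sheds 288 MW: no online neighbours, lost.
No further trips.

N11, N13, N18, N20, N26, N28, N29, N3, N9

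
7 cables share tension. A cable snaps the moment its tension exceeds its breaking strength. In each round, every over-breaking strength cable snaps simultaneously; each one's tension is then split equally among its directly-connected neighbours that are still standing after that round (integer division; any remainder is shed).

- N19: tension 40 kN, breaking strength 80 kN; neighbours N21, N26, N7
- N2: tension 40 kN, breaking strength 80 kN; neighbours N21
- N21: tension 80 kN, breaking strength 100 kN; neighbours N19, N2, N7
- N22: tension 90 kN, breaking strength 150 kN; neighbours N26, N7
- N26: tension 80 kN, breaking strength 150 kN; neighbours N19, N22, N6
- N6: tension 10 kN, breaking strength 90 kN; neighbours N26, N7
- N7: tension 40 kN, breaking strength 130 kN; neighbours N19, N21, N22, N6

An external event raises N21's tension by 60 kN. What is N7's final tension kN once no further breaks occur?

129

Round 1 — N21 at 140 > 100. N21 snaps.
  N21 sheds 140 kN to N19, N2, N7: 46 each (2 lost).
    N19: 40+46 = 86 > 80
    N2: 40+46 = 86 > 80
    N7: 40+46 = 86 ≤ 130
Round 2 — N19, N2 snap.
  N19 sheds 86 kN to N26, N7: 43 each.
    N26: 80+43 = 123 ≤ 150
    N7: 86+43 = 129 ≤ 130
  N2 sheds 86 kN: no online neighbours, lost.
No further breaks.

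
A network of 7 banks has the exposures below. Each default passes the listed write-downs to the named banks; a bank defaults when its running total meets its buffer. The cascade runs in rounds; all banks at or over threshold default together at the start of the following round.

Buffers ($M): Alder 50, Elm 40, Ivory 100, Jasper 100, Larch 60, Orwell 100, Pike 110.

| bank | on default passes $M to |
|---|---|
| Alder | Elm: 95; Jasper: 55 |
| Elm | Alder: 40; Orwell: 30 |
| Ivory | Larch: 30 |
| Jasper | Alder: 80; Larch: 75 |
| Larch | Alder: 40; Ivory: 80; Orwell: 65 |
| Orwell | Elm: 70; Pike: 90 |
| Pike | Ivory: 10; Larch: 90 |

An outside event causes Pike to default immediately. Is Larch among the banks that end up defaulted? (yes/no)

yes

Round 1 — Pike defaults (initial).
  Ivory: +10 → 10 < 100
  Larch: +90 → 90 ≥ 60
Round 2 — Larch defaults.
  Alder: +40 → 40 < 50
  Ivory: +80 → 90 < 100
  Orwell: +65 → 65 < 100
No further defaults.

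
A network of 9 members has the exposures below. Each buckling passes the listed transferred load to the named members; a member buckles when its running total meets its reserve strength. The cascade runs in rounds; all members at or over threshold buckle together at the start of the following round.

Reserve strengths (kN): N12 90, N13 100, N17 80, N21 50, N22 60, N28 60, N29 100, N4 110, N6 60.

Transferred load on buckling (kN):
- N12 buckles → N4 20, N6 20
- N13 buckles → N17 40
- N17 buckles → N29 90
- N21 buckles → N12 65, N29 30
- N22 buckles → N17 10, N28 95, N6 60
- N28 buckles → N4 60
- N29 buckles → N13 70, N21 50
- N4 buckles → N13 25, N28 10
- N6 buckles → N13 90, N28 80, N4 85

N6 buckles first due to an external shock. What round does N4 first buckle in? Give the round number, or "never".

Round 1 — N6 buckles (initial).
  N13: +90 → 90 < 100
  N28: +80 → 80 ≥ 60
  N4: +85 → 85 < 110
Round 2 — N28 buckles.
  N4: +60 → 145 ≥ 110
Round 3 — N4 buckles.
  N13: +25 → 115 ≥ 100
Round 4 — N13 buckles.
  N17: +40 → 40 < 80
No further bucklings.

3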